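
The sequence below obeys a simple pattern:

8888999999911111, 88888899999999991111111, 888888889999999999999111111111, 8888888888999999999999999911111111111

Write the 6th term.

The n-th term is 2n-2 8's then 3n-2 9's then 2n-1 1's, where the shown terms are n = 3, 4, 5, 6.
At n = 8 the blocks have lengths 14, 22, 15.

888888888888889999999999999999999999111111111111111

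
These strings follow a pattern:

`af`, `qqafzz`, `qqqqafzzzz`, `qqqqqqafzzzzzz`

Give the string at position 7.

qqqqqqqqqqqqafzzzzzzzzzzzz

Every step adds qq to the front and zz to the end of the previous string.
From qqqqqqafzzzzzz, 3 further steps: qqqqqqafzzzzzz → qqqqqqqqafzzzzzzzz → qqqqqqqqqqafzzzzzzzzzz → (answer).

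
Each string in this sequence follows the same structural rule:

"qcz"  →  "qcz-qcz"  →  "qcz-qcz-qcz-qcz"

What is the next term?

s(k+1) = s(k)·-·s(k) — each term doubles the last with '-' between the halves.
So the next term is two copies of qcz-qcz-qcz-qcz with '-' between the halves.

qcz-qcz-qcz-qcz-qcz-qcz-qcz-qcz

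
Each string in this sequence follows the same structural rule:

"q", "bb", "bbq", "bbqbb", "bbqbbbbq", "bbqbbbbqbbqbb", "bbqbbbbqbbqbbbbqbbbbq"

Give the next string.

bbqbbbbqbbqbbbbqbbbbqbbqbbbbqbbqbb

From term 3 onward, concatenate the last term with the second-to-last: bb·q = bbq, bbq·bb = bbqbb, …
The next term joins bbqbbbbqbbqbbbbqbbbbq and bbqbbbbqbbqbb.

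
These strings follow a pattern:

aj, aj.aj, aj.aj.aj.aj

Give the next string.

aj.aj.aj.aj.aj.aj.aj.aj

Each string is two copies of the previous one joined by '.'.
So the next term is two copies of aj.aj.aj.aj with '.' between the halves.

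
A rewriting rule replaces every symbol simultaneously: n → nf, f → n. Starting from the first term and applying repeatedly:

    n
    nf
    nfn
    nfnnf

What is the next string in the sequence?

nfnnfnfn

Expanding nfnnf: n→nf, f→n, n→nf, n→nf, f→n. Concatenated: nf n nf nf n.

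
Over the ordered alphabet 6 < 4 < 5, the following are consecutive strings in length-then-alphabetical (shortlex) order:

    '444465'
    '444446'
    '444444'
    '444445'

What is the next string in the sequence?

444456

Treat 444445 as a base-3 numeral over the given alphabet and add one, carrying through any trailing 5's.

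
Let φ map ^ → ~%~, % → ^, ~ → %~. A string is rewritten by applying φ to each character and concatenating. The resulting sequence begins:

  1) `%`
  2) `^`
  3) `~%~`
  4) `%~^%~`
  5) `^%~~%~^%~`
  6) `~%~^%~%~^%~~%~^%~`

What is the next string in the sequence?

Rewriting the 17 symbols of ~%~^%~%~^%~~%~^%~ one by one yields %~ ^ %~ ~%~ ^ %~ ^ %~ ~%~ ^ %~ %~ ^ %~ ~%~ ^ %~; concatenated:

%~^%~~%~^%~^%~~%~^%~%~^%~~%~^%~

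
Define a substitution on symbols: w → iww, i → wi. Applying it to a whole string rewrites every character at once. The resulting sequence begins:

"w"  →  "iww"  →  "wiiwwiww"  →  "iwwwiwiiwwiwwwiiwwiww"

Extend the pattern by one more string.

Rewriting the 21 symbols of iwwwiwiiwwiwwwiiwwiww one by one yields wi iww iww iww wi iww wi wi iww iww wi iww iww iww wi wi iww iww wi iww iww; concatenated:

wiiwwiwwiwwwiiwwwiwiiwwiwwwiiwwiwwiwwwiwiiwwiwwwiiwwiww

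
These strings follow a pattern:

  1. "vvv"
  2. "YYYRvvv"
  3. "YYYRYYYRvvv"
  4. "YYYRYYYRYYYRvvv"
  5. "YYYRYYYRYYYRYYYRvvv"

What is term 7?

YYYRYYYRYYYRYYYRYYYRYYYRvvv

Each term is the previous one with YYYR prepended.
From YYYRYYYRYYYRYYYRvvv, 2 further steps: YYYRYYYRYYYRYYYRvvv → YYYRYYYRYYYRYYYRYYYRvvv → (answer).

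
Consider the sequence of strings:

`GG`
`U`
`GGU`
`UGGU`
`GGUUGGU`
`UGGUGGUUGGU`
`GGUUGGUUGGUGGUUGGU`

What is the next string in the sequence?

Each term (from the third on) is the two preceding terms concatenated in order: term 3 = GG·U = GGU.
So term 8 is UGGUGGUUGGU·GGUUGGUUGGUGGUUGGU.

UGGUGGUUGGUGGUUGGUUGGUGGUUGGU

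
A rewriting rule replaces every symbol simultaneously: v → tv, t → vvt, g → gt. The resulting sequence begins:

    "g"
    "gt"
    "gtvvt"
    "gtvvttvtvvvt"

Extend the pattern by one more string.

Expanding gtvvttvtvvvt: g→gt, t→vvt, v→tv, v→tv, t→vvt, t→vvt, v→tv, t→vvt, v→tv, v→tv, v→tv, t→vvt. Concatenated: gt vvt tv tv vvt vvt tv vvt tv tv tv vvt.

gtvvttvtvvvtvvttvvvttvtvtvvvt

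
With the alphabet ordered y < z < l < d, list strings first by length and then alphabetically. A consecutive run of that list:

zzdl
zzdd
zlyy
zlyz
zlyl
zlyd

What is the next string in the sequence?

Treat zlyd as a base-4 numeral over the given alphabet and add one, carrying through any trailing d's.

zlzy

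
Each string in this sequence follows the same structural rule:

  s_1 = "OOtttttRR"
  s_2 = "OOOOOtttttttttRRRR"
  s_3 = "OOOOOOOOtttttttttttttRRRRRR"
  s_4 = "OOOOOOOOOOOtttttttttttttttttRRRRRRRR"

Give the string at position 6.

Each string has the form O^{3n-1} t^{4n+1} R^{2n} (n = 1, 2, …).
For term 6, n = 6, so the run lengths are 17, 25, 12.

OOOOOOOOOOOOOOOOOtttttttttttttttttttttttttRRRRRRRRRRRR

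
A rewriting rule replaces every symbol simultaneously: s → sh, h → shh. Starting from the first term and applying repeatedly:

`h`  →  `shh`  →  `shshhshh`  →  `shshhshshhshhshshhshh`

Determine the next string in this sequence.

Rewriting the 21 symbols of shshhshshhshhshshhshh one by one yields sh shh sh shh shh sh shh sh shh shh sh shh shh sh shh sh shh shh sh shh shh; concatenated:

shshhshshhshhshshhshshhshhshshhshhshshhshshhshhshshhshh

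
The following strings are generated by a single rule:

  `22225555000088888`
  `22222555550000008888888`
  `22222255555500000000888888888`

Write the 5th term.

22222222555555550000000000008888888888888

The n-th term is n+2 2's then n+2 5's then 2n 0's then 2n+1 8's, where the shown terms are n = 2, 3, 4.
Setting n = 6 gives 8, 8, 12, 13 characters in each block.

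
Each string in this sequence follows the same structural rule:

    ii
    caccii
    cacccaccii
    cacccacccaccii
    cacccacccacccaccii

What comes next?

The strings grow by a fixed prefix cacc each time.
So the next term is cacc·cacccacccacccaccii.

cacccacccacccacccaccii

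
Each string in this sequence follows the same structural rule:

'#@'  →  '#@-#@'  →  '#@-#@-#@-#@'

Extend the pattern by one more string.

s(k+1) = s(k)·-·s(k) — each term doubles the last with '-' between the halves.
Doubling #@-#@-#@-#@ with '-' between the halves:

#@-#@-#@-#@-#@-#@-#@-#@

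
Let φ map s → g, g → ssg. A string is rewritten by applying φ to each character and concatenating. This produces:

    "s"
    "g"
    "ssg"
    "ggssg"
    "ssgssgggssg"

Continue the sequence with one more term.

Rewriting each symbol of ssgssgggssg: s→g, s→g, g→ssg, s→g, s→g, g→ssg, g→ssg, g→ssg, s→g, s→g, g→ssg, which concatenates to g g ssg g g ssg ssg ssg g g ssg.

ggssgggssgssgssgggssg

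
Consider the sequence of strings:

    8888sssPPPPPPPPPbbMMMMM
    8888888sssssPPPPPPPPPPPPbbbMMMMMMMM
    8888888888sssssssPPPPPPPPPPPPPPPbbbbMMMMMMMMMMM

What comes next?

Each string has the form 8^{3n-2} s^{2n-1} P^{3n+3} b^{n} M^{3n-1}, where the shown terms are n = 2, 3, 4.
Setting n = 5 gives 13, 9, 18, 5, 14 characters in each block.

8888888888888sssssssssPPPPPPPPPPPPPPPPPPbbbbbMMMMMMMMMMMMMM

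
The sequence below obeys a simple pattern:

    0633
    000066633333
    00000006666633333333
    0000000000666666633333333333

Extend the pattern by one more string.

000000000000066666666633333333333333

Each string has the form 0^{3n-2} 6^{2n-1} 3^{3n-1} (n = 1, 2, …).
For the next term, n = 5, so the run lengths are 13, 9, 14.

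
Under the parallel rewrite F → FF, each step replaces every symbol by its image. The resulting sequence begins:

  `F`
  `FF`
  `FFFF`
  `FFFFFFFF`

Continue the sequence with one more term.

Apply φ to FFFFFFFF symbol by symbol: F→FF, F→FF, F→FF, F→FF, F→FF, F→FF, F→FF, F→FF; joined: FF FF FF FF FF FF FF FF.

FFFFFFFFFFFFFFFF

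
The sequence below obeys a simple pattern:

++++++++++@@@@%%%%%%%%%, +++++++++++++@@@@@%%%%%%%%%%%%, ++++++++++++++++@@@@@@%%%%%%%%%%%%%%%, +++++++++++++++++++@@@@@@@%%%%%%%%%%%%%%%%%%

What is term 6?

+++++++++++++++++++++++++@@@@@@@@@%%%%%%%%%%%%%%%%%%%%%%%%

The n-th term is 3n+1 +'s then n+1 @'s then 3n %'s, where the shown terms are n = 3, 4, 5, 6.
At n = 8 the blocks have lengths 25, 9, 24.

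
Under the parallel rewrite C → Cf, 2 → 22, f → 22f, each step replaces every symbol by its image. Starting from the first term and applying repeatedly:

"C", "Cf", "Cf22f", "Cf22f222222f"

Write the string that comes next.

Rewriting each symbol of Cf22f222222f: C→Cf, f→22f, 2→22, 2→22, f→22f, 2→22, 2→22, 2→22, 2→22, 2→22, 2→22, f→22f, which concatenates to Cf 22f 22 22 22f 22 22 22 22 22 22 22f.

Cf22f222222f22222222222222f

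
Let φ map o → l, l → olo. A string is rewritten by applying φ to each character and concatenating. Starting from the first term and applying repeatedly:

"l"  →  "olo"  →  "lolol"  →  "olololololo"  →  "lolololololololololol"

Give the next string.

Applying the rule to each of the 21 symbols of lolololololololololol gives the pieces olo l olo l olo l olo l olo l olo l olo l olo l olo l olo l olo, which concatenate to the answer.

olololololololololololololololololololololo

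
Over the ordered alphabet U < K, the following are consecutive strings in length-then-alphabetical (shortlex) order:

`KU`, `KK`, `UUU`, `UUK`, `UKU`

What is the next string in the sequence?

UKK

The successor of UKU increments the rightmost position that isn't already K and resets every position after it to U.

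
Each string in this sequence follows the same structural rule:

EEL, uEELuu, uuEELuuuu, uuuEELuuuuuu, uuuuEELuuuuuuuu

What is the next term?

s(k+1) = u·s(k)·uu, so each term gains u as a prefix and uu as a suffix.
So the next term is u·uuuuEELuuuuuuuu·uu.

uuuuuEELuuuuuuuuuu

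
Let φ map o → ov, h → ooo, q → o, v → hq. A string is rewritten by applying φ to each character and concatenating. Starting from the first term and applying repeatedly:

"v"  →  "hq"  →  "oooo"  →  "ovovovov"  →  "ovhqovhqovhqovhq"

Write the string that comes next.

Rewriting the 16 symbols of ovhqovhqovhqovhq one by one yields ov hq ooo o ov hq ooo o ov hq ooo o ov hq ooo o; concatenated:

ovhqooooovhqooooovhqooooovhqoooo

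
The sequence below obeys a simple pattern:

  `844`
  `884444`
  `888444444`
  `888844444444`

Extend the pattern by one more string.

Reading off run lengths: 8 runs 1, 2, 3, 4; 4 runs 2, 4, 6, 8 — each is linear in n (n = 1, 2, …).
For the next term, n = 5, so the run lengths are 5, 10.

888884444444444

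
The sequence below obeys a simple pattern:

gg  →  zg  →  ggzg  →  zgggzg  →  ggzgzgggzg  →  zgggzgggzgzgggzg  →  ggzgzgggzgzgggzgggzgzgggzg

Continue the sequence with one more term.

This is a Fibonacci-style word recurrence s(k) = s(k−2)·s(k−1): e.g. gg·zg = ggzg.
So term 8 is zgggzgggzgzgggzg·ggzgzgggzgzgggzgggzgzgggzg.

zgggzgggzgzgggzgggzgzgggzgzgggzgggzgzgggzg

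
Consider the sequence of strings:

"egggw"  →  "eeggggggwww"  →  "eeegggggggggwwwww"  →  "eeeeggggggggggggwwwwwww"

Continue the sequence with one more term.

eeeeegggggggggggggggwwwwwwwww

The n-th term is n e's then 3n g's then 2n-1 w's (n = 1, 2, …).
At n = 5 the blocks have lengths 5, 15, 9.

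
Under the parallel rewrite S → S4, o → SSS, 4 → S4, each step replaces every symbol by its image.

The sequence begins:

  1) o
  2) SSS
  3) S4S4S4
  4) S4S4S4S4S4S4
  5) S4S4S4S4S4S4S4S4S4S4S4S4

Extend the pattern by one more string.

Replace each of the 24 characters of S4S4S4S4S4S4S4S4S4S4S4S4 in place — S4 S4 S4 S4 S4 S4 S4 S4 S4 S4 S4 S4 S4 S4 S4 S4 S4 S4 S4 S4 S4 S4 S4 S4 — and concatenate.

S4S4S4S4S4S4S4S4S4S4S4S4S4S4S4S4S4S4S4S4S4S4S4S4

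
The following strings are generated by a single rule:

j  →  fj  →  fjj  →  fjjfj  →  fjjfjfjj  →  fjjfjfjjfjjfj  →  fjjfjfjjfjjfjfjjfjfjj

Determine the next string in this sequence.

Each term (from the third on) is the previous term followed by the one before it: term 3 = fj·j = fjj.
So term 8 is fjjfjfjjfjjfjfjjfjfjj·fjjfjfjjfjjfj.

fjjfjfjjfjjfjfjjfjfjjfjjfjfjjfjjfj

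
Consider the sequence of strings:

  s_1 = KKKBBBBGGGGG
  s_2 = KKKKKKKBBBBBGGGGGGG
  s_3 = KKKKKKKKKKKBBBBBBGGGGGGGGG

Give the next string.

KKKKKKKKKKKKKKKBBBBBBBGGGGGGGGGGG

Term n consists of 4n-1 K's, followed by n+3 B's, followed by 2n+3 G's (n = 1, 2, …).
At n = 4 the blocks have lengths 15, 7, 11.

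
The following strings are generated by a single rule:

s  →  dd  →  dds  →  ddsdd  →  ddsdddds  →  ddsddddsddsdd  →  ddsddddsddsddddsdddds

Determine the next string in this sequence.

Each term (from the third on) is the previous term followed by the one before it: term 3 = dd·s = dds.
So term 8 is ddsddddsddsddddsdddds·ddsddddsddsdd.

ddsddddsddsddddsddddsddsddddsddsdd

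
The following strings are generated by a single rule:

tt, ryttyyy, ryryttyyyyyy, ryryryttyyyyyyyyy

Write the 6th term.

s(k+1) = ry·s(k)·yyy, so each term gains ry as a prefix and yyy as a suffix.
From ryryryttyyyyyyyyy, 2 further steps: ryryryttyyyyyyyyy → ryryryryttyyyyyyyyyyyy → (answer).

ryryryryryttyyyyyyyyyyyyyyy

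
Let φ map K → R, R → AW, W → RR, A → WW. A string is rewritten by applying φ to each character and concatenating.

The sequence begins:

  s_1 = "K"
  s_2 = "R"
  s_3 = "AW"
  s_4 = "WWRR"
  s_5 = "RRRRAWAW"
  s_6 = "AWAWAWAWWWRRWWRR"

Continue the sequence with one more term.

Rewriting the 16 symbols of AWAWAWAWWWRRWWRR one by one yields WW RR WW RR WW RR WW RR RR RR AW AW RR RR AW AW; concatenated:

WWRRWWRRWWRRWWRRRRRRAWAWRRRRAWAW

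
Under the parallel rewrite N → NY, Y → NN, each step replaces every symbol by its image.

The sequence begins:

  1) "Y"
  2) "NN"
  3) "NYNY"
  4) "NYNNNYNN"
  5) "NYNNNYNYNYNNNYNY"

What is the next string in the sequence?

NYNNNYNYNYNNNYNNNYNNNYNYNYNNNYNN

Applying the rule to each of the 16 symbols of NYNNNYNYNYNNNYNY gives the pieces NY NN NY NY NY NN NY NN NY NN NY NY NY NN NY NN, which concatenate to the answer.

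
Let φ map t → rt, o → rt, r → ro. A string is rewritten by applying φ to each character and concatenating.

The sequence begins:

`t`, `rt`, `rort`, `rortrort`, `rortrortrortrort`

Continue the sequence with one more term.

rortrortrortrortrortrortrortrort

Replace each of the 16 characters of rortrortrortrort in place — ro rt ro rt ro rt ro rt ro rt ro rt ro rt ro rt — and concatenate.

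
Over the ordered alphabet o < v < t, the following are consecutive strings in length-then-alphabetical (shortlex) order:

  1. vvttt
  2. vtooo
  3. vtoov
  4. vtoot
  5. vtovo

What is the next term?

Treat vtovo as a base-3 numeral over the given alphabet and add one, carrying through any trailing t's.

vtovv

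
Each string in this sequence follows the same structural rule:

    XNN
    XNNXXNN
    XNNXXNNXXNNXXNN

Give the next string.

s(k+1) = s(k)·X·s(k) — each term doubles the last with 'X' between the halves.
So the next term is two copies of XNNXXNNXXNNXXNN with 'X' between the halves.

XNNXXNNXXNNXXNNXXNNXXNNXXNNXXNN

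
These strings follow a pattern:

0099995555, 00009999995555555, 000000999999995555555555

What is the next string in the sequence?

The n-th term is 2n 0's then 2n+2 9's then 3n+1 5's (n = 1, 2, …).
For the next term, n = 4, so the run lengths are 8, 10, 13.

0000000099999999995555555555555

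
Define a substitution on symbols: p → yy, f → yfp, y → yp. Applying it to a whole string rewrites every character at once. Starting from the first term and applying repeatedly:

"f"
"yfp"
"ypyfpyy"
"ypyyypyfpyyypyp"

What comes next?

Replace each of the 15 characters of ypyyypyfpyyypyp in place — yp yy yp yp yp yy yp yfp yy yp yp yp yy yp yy — and concatenate.

ypyyypypypyyypyfpyyypypypyyypyy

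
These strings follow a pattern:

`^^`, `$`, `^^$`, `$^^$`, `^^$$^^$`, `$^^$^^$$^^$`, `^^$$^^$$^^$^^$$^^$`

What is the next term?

From term 3 onward, concatenate the second-to-last term with the last: ^^·$ = ^^$, $·^^$ = $^^$, …
The next term joins $^^$^^$$^^$ and ^^$$^^$$^^$^^$$^^$.

$^^$^^$$^^$^^$$^^$$^^$^^$$^^$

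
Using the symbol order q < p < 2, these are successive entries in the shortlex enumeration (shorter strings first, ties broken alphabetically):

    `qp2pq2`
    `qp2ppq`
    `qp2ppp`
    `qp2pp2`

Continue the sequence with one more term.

qp2p2q

Find the rightmost character of qp2pp2 below 2, bump it to the next letter, and reset everything to its right to q.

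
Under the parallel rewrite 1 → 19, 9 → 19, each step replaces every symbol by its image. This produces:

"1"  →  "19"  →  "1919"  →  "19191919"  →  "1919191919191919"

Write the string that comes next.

Applying the rule to each of the 16 symbols of 1919191919191919 gives the pieces 19 19 19 19 19 19 19 19 19 19 19 19 19 19 19 19, which concatenate to the answer.

19191919191919191919191919191919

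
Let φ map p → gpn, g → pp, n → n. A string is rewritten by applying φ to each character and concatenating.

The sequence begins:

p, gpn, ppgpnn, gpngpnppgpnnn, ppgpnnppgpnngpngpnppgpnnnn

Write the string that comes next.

Applying the rule to each of the 26 symbols of ppgpnnppgpnngpngpnppgpnnnn gives the pieces gpn gpn pp gpn n n gpn gpn pp gpn n n pp gpn n pp gpn n gpn gpn pp gpn n n n n, which concatenate to the answer.

gpngpnppgpnnngpngpnppgpnnnppgpnnppgpnngpngpnppgpnnnnn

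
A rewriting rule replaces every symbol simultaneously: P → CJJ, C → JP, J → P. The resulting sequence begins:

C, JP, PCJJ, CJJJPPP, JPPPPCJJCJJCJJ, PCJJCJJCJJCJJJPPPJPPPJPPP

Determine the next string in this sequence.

CJJJPPPJPPPJPPPJPPPPCJJCJJCJJPCJJCJJCJJPCJJCJJCJJ

Applying the rule to each of the 25 symbols of PCJJCJJCJJCJJJPPPJPPPJPPP gives the pieces CJJ JP P P JP P P JP P P JP P P P CJJ CJJ CJJ P CJJ CJJ CJJ P CJJ CJJ CJJ, which concatenate to the answer.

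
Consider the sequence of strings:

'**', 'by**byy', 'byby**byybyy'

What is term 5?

bybybyby**byybyybyybyy

s(k+1) = by·s(k)·byy, so each term gains by as a prefix and byy as a suffix.
From byby**byybyy, 2 further steps: byby**byybyy → bybyby**byybyybyy → (answer).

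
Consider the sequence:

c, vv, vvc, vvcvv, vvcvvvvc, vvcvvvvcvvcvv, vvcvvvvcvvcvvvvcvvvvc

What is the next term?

This is a Fibonacci-style word recurrence s(k) = s(k−1)·s(k−2): e.g. vv·c = vvc.
So term 8 is vvcvvvvcvvcvvvvcvvvvc·vvcvvvvcvvcvv.

vvcvvvvcvvcvvvvcvvvvcvvcvvvvcvvcvv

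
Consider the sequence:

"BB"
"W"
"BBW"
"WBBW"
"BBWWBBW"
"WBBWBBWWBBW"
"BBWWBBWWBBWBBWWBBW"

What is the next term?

Each term (from the third on) is the two preceding terms concatenated in order: term 3 = BB·W = BBW.
Continuing: WBBWBBWWBBW · BBWWBBWWBBWBBWWBBW gives term 8.

WBBWBBWWBBWBBWWBBWWBBWBBWWBBW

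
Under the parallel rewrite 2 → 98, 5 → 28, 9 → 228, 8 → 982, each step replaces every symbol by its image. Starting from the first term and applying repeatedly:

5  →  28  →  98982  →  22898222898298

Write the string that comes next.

989898222898298989898222898298228982

Replace each of the 14 characters of 22898222898298 in place — 98 98 982 228 982 98 98 98 982 228 982 98 228 982 — and concatenate.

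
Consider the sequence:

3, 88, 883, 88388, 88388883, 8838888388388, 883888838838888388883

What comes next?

From term 3 onward, concatenate the last term with the second-to-last: 88·3 = 883, 883·88 = 88388, …
So term 8 is 883888838838888388883·8838888388388.

8838888388388883888838838888388388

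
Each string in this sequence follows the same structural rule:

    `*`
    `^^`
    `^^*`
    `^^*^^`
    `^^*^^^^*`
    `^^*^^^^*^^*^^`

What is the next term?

^^*^^^^*^^*^^^^*^^^^*

From term 3 onward, concatenate the last term with the second-to-last: ^^·* = ^^*, ^^*·^^ = ^^*^^, …
So term 7 is ^^*^^^^*^^*^^·^^*^^^^*.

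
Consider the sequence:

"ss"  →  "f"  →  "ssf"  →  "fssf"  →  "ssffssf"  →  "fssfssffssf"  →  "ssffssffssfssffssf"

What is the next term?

Each term (from the third on) is the two preceding terms concatenated in order: term 3 = ss·f = ssf.
So term 8 is fssfssffssf·ssffssffssfssffssf.

fssfssffssfssffssffssfssffssf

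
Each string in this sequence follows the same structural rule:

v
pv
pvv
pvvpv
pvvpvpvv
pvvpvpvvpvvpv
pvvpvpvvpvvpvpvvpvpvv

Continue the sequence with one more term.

pvvpvpvvpvvpvpvvpvpvvpvvpvpvvpvvpv

From term 3 onward, concatenate the last term with the second-to-last: pv·v = pvv, pvv·pv = pvvpv, …
So term 8 is pvvpvpvvpvvpvpvvpvpvv·pvvpvpvvpvvpv.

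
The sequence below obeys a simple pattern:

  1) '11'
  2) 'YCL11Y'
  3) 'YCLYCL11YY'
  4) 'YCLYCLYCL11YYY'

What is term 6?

Every step adds YCL to the front and Y to the end of the previous string.
From YCLYCLYCL11YYY, 2 further steps: YCLYCLYCL11YYY → YCLYCLYCLYCL11YYYY → (answer).

YCLYCLYCLYCLYCL11YYYYY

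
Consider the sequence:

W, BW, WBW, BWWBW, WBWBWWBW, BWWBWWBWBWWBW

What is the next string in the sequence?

From term 3 onward, concatenate the second-to-last term with the last: W·BW = WBW, BW·WBW = BWWBW, …
So term 7 is WBWBWWBW·BWWBWWBWBWWBW.

WBWBWWBWBWWBWWBWBWWBW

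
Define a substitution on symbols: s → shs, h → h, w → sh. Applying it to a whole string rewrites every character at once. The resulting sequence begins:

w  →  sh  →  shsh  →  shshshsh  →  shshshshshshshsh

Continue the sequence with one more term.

Replace each of the 16 characters of shshshshshshshsh in place — shs h shs h shs h shs h shs h shs h shs h shs h — and concatenate.

shshshshshshshshshshshshshshshsh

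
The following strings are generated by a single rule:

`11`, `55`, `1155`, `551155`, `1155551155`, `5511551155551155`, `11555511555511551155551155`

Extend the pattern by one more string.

551155115555115511555511555511551155551155

This is a Fibonacci-style word recurrence s(k) = s(k−2)·s(k−1): e.g. 11·55 = 1155.
Continuing: 5511551155551155 · 11555511555511551155551155 gives term 8.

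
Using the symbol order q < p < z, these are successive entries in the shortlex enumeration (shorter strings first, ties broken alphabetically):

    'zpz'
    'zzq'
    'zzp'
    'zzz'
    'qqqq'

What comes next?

qqqp

Find the rightmost character of qqqq below z, bump it to the next letter, and reset everything to its right to q.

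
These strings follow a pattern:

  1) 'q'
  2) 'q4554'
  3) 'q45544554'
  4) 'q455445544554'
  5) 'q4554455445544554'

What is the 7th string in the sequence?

Each term is the previous one with 4554 appended.
From q4554455445544554, 2 further steps: q4554455445544554 → q45544554455445544554 → (answer).

q455445544554455445544554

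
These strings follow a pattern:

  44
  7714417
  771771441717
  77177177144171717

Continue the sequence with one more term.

s(k+1) = 771·s(k)·17, so each term gains 771 as a prefix and 17 as a suffix.
Applying this once more to 77177177144171717:

7717717717714417171717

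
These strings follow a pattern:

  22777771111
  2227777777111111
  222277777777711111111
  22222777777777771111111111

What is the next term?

2222227777777777777111111111111

Reading off run lengths: 2 runs 2, 3, 4, 5; 7 runs 5, 7, 9, 11; 1 runs 4, 6, 8, 10 — each is linear in n, where the shown terms are n = 2, 3, 4, 5.
Setting n = 6 gives 6, 13, 12 characters in each block.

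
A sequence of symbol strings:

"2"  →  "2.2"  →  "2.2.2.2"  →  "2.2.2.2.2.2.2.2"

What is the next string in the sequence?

Every step duplicates the string with '.' between the halves.
So the next term is two copies of 2.2.2.2.2.2.2.2 with '.' between the halves.

2.2.2.2.2.2.2.2.2.2.2.2.2.2.2.2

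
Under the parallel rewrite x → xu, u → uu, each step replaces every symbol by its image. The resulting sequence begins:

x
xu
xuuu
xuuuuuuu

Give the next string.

xuuuuuuuuuuuuuuu

Apply φ to xuuuuuuu symbol by symbol: x→xu, u→uu, u→uu, u→uu, u→uu, u→uu, u→uu, u→uu; joined: xu uu uu uu uu uu uu uu.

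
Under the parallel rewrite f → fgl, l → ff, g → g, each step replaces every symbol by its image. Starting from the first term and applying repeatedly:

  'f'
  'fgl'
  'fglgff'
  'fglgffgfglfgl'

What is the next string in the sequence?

fglgffgfglfglgfglgfffglgff

Replace each of the 13 characters of fglgffgfglfgl in place — fgl g ff g fgl fgl g fgl g ff fgl g ff — and concatenate.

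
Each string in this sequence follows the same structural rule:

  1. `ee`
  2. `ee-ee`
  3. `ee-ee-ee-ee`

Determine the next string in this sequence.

Each string is two copies of the previous one joined by '-'.
So the next term is two copies of ee-ee-ee-ee with '-' between the halves.

ee-ee-ee-ee-ee-ee-ee-ee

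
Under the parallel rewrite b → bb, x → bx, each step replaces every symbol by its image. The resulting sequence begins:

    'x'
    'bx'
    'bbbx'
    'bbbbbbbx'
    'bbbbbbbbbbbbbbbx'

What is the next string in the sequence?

bbbbbbbbbbbbbbbbbbbbbbbbbbbbbbbx

Replace each of the 16 characters of bbbbbbbbbbbbbbbx in place — bb bb bb bb bb bb bb bb bb bb bb bb bb bb bb bx — and concatenate.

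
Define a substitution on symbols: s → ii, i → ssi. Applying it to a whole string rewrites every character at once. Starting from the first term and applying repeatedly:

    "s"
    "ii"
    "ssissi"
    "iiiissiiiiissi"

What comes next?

ssissississiiiiissississississiiiiissi

Replace each of the 14 characters of iiiissiiiiissi in place — ssi ssi ssi ssi ii ii ssi ssi ssi ssi ssi ii ii ssi — and concatenate.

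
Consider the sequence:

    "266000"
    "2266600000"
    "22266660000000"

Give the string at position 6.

Reading off run lengths: 2 runs 1, 2, 3; 6 runs 2, 3, 4; 0 runs 3, 5, 7 — each is linear in n (n = 1, 2, …).
At n = 6 the blocks have lengths 6, 7, 13.

22222266666660000000000000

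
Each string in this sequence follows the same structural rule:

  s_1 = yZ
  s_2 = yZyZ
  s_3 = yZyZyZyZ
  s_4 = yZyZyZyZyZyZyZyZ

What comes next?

yZyZyZyZyZyZyZyZyZyZyZyZyZyZyZyZ

s(k+1) = s(k)·s(k) — each term doubles the last.
So the next term is two copies of yZyZyZyZyZyZyZyZ.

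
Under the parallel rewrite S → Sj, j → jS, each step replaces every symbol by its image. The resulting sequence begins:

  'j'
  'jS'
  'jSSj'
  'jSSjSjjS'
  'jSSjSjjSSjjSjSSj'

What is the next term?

jSSjSjjSSjjSjSSjSjjSjSSjjSSjSjjS

Applying the rule to each of the 16 symbols of jSSjSjjSSjjSjSSj gives the pieces jS Sj Sj jS Sj jS jS Sj Sj jS jS Sj jS Sj Sj jS, which concatenate to the answer.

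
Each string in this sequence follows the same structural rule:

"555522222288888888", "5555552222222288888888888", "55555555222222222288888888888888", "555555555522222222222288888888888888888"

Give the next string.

5555555555552222222222222288888888888888888888

Term n consists of 2n 5's, followed by 2n+2 2's, followed by 3n+2 8's, where the shown terms are n = 2, 3, 4, 5.
At n = 6 the blocks have lengths 12, 14, 20.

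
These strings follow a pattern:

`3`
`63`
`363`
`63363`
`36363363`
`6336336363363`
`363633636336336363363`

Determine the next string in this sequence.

6336336363363363633636336336363363

Each term (from the third on) is the two preceding terms concatenated in order: term 3 = 3·63 = 363.
Continuing: 6336336363363 · 363633636336336363363 gives term 8.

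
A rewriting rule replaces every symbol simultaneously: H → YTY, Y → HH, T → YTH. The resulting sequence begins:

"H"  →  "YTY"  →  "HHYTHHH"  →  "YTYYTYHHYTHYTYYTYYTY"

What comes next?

Replace each of the 20 characters of YTYYTYHHYTHYTYYTYYTY in place — HH YTH HH HH YTH HH YTY YTY HH YTH YTY HH YTH HH HH YTH HH HH YTH HH — and concatenate.

HHYTHHHHHYTHHHYTYYTYHHYTHYTYHHYTHHHHHYTHHHHHYTHHH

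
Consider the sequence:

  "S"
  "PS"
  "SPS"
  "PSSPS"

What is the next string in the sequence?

Each term (from the third on) is the two preceding terms concatenated in order: term 3 = S·PS = SPS.
Continuing: SPS · PSSPS gives term 5.

SPSPSSPS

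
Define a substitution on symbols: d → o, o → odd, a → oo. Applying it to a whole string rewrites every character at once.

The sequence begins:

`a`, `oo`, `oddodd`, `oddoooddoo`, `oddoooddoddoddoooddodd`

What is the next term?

Rewriting the 22 symbols of oddoooddoddoddoooddodd one by one yields odd o o odd odd odd o o odd o o odd o o odd odd odd o o odd o o; concatenated:

oddoooddoddoddoooddoooddoooddoddoddoooddoo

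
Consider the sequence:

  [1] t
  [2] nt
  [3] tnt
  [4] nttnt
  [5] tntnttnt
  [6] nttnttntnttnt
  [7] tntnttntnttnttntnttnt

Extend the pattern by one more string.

nttnttntnttnttntnttntnttnttntnttnt

Each term (from the third on) is the two preceding terms concatenated in order: term 3 = t·nt = tnt.
The next term joins nttnttntnttnt and tntnttntnttnttntnttnt.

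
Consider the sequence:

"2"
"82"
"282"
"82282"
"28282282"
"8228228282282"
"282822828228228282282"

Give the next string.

This is a Fibonacci-style word recurrence s(k) = s(k−2)·s(k−1): e.g. 2·82 = 282.
So term 8 is 8228228282282·282822828228228282282.

8228228282282282822828228228282282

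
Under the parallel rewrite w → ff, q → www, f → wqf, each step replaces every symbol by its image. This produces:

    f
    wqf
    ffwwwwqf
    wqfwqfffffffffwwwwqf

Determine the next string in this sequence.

Applying the rule to each of the 20 symbols of wqfwqfffffffffwwwwqf gives the pieces ff www wqf ff www wqf wqf wqf wqf wqf wqf wqf wqf wqf ff ff ff ff www wqf, which concatenate to the answer.

ffwwwwqfffwwwwqfwqfwqfwqfwqfwqfwqfwqfwqfffffffffwwwwqf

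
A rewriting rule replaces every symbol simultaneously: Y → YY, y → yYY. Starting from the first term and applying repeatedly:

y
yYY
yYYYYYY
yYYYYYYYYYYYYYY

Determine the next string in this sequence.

yYYYYYYYYYYYYYYYYYYYYYYYYYYYYYY

φ(yYYYYYYYYYYYYYY) expands symbol-by-symbol to yYY YY YY YY YY YY YY YY YY YY YY YY YY YY YY; joining the 15 pieces gives the next term.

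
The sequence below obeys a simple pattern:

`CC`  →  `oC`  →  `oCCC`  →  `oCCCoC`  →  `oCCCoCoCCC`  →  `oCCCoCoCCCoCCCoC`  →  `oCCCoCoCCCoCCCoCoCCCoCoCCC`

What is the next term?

Each term (from the third on) is the previous term followed by the one before it: term 3 = oC·CC = oCCC.
Continuing: oCCCoCoCCCoCCCoCoCCCoCoCCC · oCCCoCoCCCoCCCoC gives term 8.

oCCCoCoCCCoCCCoCoCCCoCoCCCoCCCoCoCCCoCCCoC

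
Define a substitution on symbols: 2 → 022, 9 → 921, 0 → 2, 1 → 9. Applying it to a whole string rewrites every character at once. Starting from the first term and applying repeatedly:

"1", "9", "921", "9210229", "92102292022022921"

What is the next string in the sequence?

92102292022022921022202202220220229210229

Applying the rule to each of the 17 symbols of 92102292022022921 gives the pieces 921 022 9 2 022 022 921 022 2 022 022 2 022 022 921 022 9, which concatenate to the answer.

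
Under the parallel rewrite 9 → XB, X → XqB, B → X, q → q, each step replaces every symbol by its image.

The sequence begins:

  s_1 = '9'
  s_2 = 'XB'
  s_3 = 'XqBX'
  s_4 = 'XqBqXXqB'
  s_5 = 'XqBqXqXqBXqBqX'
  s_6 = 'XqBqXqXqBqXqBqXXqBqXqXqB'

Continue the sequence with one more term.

XqBqXqXqBqXqBqXqXqBqXqXqBXqBqXqXqBqXqBqX

Replace each of the 24 characters of XqBqXqXqBqXqBqXXqBqXqXqB in place — XqB q X q XqB q XqB q X q XqB q X q XqB XqB q X q XqB q XqB q X — and concatenate.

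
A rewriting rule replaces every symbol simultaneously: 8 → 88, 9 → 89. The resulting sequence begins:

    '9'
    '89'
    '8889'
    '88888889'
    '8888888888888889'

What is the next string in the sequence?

88888888888888888888888888888889

Applying the rule to each of the 16 symbols of 8888888888888889 gives the pieces 88 88 88 88 88 88 88 88 88 88 88 88 88 88 88 89, which concatenate to the answer.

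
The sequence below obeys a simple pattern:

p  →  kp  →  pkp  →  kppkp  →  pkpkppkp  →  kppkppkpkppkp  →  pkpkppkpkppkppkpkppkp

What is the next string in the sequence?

kppkppkpkppkppkpkppkpkppkppkpkppkp

This is a Fibonacci-style word recurrence s(k) = s(k−2)·s(k−1): e.g. p·kp = pkp.
The next term joins kppkppkpkppkp and pkpkppkpkppkppkpkppkp.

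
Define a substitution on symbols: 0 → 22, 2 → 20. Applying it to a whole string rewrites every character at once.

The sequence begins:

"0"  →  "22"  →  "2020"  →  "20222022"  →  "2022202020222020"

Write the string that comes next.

Rewriting the 16 symbols of 2022202020222020 one by one yields 20 22 20 20 20 22 20 22 20 22 20 20 20 22 20 22; concatenated:

20222020202220222022202020222022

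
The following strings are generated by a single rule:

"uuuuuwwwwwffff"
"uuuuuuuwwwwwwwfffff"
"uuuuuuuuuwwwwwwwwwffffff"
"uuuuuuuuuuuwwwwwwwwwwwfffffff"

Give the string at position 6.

uuuuuuuuuuuuuuuwwwwwwwwwwwwwwwfffffffff

Reading off run lengths: u runs 5, 7, 9, 11; w runs 5, 7, 9, 11; f runs 4, 5, 6, 7 — each is linear in n (n = 1, 2, …).
Setting n = 6 gives 15, 15, 9 characters in each block.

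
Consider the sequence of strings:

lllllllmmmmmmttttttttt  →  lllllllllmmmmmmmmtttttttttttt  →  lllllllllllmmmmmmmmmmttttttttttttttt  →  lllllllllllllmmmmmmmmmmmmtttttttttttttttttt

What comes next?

lllllllllllllllmmmmmmmmmmmmmmttttttttttttttttttttt

Term n consists of 2n+1 l's, followed by 2n m's, followed by 3n t's, where the shown terms are n = 3, 4, 5, 6.
For the next term, n = 7, so the run lengths are 15, 14, 21.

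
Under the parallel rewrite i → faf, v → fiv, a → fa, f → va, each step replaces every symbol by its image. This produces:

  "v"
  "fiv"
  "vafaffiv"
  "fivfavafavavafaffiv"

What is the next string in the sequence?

Rewriting the 19 symbols of fivfavafavavafaffiv one by one yields va faf fiv va fa fiv fa va fa fiv fa fiv fa va fa va va faf fiv; concatenated:

vafaffivvafafivfavafafivfafivfavafavavafaffiv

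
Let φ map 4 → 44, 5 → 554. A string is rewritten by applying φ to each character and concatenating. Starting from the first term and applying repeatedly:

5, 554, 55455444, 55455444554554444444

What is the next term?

Rewriting the 20 symbols of 55455444554554444444 one by one yields 554 554 44 554 554 44 44 44 554 554 44 554 554 44 44 44 44 44 44 44; concatenated:

554554445545544444445545544455455444444444444444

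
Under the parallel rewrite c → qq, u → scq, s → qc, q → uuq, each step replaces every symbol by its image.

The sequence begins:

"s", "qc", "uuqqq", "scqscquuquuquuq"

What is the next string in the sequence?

Replace each of the 15 characters of scqscquuquuquuq in place — qc qq uuq qc qq uuq scq scq uuq scq scq uuq scq scq uuq — and concatenate.

qcqquuqqcqquuqscqscquuqscqscquuqscqscquuq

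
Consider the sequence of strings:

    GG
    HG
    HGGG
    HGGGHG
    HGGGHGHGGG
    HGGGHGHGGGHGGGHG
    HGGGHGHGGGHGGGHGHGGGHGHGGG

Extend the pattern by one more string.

Each term (from the third on) is the previous term followed by the one before it: term 3 = HG·GG = HGGG.
Continuing: HGGGHGHGGGHGGGHGHGGGHGHGGG · HGGGHGHGGGHGGGHG gives term 8.

HGGGHGHGGGHGGGHGHGGGHGHGGGHGGGHGHGGGHGGGHG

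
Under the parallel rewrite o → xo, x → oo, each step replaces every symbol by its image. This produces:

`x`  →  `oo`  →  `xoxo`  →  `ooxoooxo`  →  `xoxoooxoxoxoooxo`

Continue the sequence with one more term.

Rewriting the 16 symbols of xoxoooxoxoxoooxo one by one yields oo xo oo xo xo xo oo xo oo xo oo xo xo xo oo xo; concatenated:

ooxoooxoxoxoooxoooxoooxoxoxoooxo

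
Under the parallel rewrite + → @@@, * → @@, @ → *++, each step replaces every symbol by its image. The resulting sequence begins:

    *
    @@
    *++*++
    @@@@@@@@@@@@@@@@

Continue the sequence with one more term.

φ(@@@@@@@@@@@@@@@@) expands symbol-by-symbol to *++ *++ *++ *++ *++ *++ *++ *++ *++ *++ *++ *++ *++ *++ *++ *++; joining the 16 pieces gives the next term.

*++*++*++*++*++*++*++*++*++*++*++*++*++*++*++*++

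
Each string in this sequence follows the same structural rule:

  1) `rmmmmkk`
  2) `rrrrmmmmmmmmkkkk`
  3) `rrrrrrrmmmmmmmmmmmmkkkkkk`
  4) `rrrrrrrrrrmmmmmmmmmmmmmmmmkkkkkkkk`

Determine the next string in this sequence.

The n-th term is 3n-2 r's then 4n m's then 2n k's (n = 1, 2, …).
At n = 5 the blocks have lengths 13, 20, 10.

rrrrrrrrrrrrrmmmmmmmmmmmmmmmmmmmmkkkkkkkkkk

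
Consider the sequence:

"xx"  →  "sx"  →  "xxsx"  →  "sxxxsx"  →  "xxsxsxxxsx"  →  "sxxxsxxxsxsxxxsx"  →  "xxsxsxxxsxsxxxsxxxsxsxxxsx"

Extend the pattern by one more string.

From term 3 onward, concatenate the second-to-last term with the last: xx·sx = xxsx, sx·xxsx = sxxxsx, …
Continuing: sxxxsxxxsxsxxxsx · xxsxsxxxsxsxxxsxxxsxsxxxsx gives term 8.

sxxxsxxxsxsxxxsxxxsxsxxxsxsxxxsxxxsxsxxxsx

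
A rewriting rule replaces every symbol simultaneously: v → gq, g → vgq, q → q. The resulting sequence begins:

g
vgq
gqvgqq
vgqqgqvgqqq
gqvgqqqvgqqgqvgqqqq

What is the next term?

vgqqgqvgqqqqgqvgqqqvgqqgqvgqqqqq

Replace each of the 19 characters of gqvgqqqvgqqgqvgqqqq in place — vgq q gq vgq q q q gq vgq q q vgq q gq vgq q q q q — and concatenate.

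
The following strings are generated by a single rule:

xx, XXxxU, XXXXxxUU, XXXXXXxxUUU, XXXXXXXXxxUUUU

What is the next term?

s(k+1) = XX·s(k)·U, so each term gains XX as a prefix and U as a suffix.
One more step from XXXXXXXXxxUUUU gives the answer.

XXXXXXXXXXxxUUUUU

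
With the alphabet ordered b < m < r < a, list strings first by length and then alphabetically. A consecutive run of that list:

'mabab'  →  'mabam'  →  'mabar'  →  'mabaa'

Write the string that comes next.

mambb

Find the rightmost character of mabaa below a, bump it to the next letter, and reset everything to its right to b.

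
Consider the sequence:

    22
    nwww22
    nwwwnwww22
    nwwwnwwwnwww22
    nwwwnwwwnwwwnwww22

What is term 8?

Each term is the previous one with nwww prepended.
From nwwwnwwwnwwwnwww22, 3 further steps: nwwwnwwwnwwwnwww22 → nwwwnwwwnwwwnwwwnwww22 → nwwwnwwwnwwwnwwwnwwwnwww22 → (answer).

nwwwnwwwnwwwnwwwnwwwnwwwnwww22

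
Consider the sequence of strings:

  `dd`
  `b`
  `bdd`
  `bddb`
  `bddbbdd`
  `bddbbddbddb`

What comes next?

bddbbddbddbbddbbdd

From term 3 onward, concatenate the last term with the second-to-last: b·dd = bdd, bdd·b = bddb, …
Continuing: bddbbddbddb · bddbbdd gives term 7.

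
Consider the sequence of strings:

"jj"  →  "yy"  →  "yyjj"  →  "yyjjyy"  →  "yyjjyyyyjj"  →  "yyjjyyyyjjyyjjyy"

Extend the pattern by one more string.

Each term (from the third on) is the previous term followed by the one before it: term 3 = yy·jj = yyjj.
The next term joins yyjjyyyyjjyyjjyy and yyjjyyyyjj.

yyjjyyyyjjyyjjyyyyjjyyyyjj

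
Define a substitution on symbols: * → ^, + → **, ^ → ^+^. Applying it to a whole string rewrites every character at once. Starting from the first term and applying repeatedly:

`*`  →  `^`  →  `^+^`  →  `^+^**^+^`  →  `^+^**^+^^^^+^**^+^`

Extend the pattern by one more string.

^+^**^+^^^^+^**^+^^+^^+^^+^**^+^^^^+^**^+^

Replace each of the 18 characters of ^+^**^+^^^^+^**^+^ in place — ^+^ ** ^+^ ^ ^ ^+^ ** ^+^ ^+^ ^+^ ^+^ ** ^+^ ^ ^ ^+^ ** ^+^ — and concatenate.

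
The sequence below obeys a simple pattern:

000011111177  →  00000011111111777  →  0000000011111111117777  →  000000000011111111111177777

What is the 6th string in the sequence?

Term n consists of 2n 0's, followed by 2n+2 1's, followed by n 7's, where the shown terms are n = 2, 3, 4, 5.
At n = 7 the blocks have lengths 14, 16, 7.

0000000000000011111111111111117777777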